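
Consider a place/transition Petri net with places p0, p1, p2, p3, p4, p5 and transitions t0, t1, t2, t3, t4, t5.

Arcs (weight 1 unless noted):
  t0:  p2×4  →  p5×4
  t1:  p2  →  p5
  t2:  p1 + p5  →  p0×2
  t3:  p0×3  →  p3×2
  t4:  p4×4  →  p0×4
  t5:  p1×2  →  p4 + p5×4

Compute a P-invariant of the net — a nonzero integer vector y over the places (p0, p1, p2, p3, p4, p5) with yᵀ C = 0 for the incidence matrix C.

y = (p0:2, p1:3, p2:1, p3:3, p4:2, p5:1)

Incidence matrix C (rows=places, cols=transitions):
       t0   t1   t2   t3   t4   t5
   p0   0    0    2   -3    4    0
   p1   0    0   -1    0    0   -2
   p2  -4   -1    0    0    0    0
   p3   0    0    0    2    0    0
   p4   0    0    0    0   -4    1
   p5   4    1   -1    0    0    4

Candidate y = [2, 3, 1, 3, 2, 1]; check y·C column-wise:
  col t0: 2·0 + 3·0 + 1·-4 + 3·0 + 2·0 + 1·4 = 0
  col t1: 2·0 + 3·0 + 1·-1 + 3·0 + 2·0 + 1·1 = 0
  col t2: 2·2 + 3·-1 + 1·0 + 3·0 + 2·0 + 1·-1 = 0
  col t3: 2·-3 + 3·0 + 1·0 + 3·2 + 2·0 + 1·0 = 0
  col t4: 2·4 + 3·0 + 1·0 + 3·0 + 2·-4 + 1·0 = 0
  col t5: 2·0 + 3·-2 + 1·0 + 3·0 + 2·1 + 1·4 = 0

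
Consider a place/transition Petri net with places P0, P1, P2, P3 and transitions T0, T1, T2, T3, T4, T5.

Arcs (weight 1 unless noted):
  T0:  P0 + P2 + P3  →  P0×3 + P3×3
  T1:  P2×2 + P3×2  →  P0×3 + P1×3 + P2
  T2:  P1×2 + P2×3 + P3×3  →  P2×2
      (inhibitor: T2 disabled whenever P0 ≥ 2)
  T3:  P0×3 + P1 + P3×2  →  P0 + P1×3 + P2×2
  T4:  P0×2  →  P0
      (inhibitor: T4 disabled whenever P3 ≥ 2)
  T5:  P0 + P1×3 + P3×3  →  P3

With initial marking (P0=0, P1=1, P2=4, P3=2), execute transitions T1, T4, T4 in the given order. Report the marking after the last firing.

(P0=1, P1=4, P2=3, P3=0)

step 1: fire T1:  (P0=0, P1=1, P2=4, P3=2) → (P0=3, P1=4, P2=3, P3=0)
step 2: fire T4:  (P0=3, P1=4, P2=3, P3=0) → (P0=2, P1=4, P2=3, P3=0)
step 3: fire T4:  (P0=2, P1=4, P2=3, P3=0) → (P0=1, P1=4, P2=3, P3=0)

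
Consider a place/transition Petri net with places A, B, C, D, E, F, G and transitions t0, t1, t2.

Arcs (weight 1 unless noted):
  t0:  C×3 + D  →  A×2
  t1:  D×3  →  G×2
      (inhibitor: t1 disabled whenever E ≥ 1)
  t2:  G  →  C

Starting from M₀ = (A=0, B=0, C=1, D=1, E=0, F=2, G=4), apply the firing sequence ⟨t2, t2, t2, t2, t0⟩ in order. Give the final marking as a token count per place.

(A=2, B=0, C=2, D=0, E=0, F=2, G=0)

step 1: fire t2:  (A=0, B=0, C=1, D=1, E=0, F=2, G=4) → (A=0, B=0, C=2, D=1, E=0, F=2, G=3)
step 2: fire t2:  (A=0, B=0, C=2, D=1, E=0, F=2, G=3) → (A=0, B=0, C=3, D=1, E=0, F=2, G=2)
step 3: fire t2:  (A=0, B=0, C=3, D=1, E=0, F=2, G=2) → (A=0, B=0, C=4, D=1, E=0, F=2, G=1)
step 4: fire t2:  (A=0, B=0, C=4, D=1, E=0, F=2, G=1) → (A=0, B=0, C=5, D=1, E=0, F=2, G=0)
step 5: fire t0:  (A=0, B=0, C=5, D=1, E=0, F=2, G=0) → (A=2, B=0, C=2, D=0, E=0, F=2, G=0)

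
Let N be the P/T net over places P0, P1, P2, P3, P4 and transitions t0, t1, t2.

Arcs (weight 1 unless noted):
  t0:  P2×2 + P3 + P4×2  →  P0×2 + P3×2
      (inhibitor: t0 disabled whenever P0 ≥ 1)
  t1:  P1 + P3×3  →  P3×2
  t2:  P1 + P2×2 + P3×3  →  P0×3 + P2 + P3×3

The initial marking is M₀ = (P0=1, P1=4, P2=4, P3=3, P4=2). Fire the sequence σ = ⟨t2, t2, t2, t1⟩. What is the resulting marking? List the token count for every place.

step 1: fire t2:  (P0=1, P1=4, P2=4, P3=3, P4=2) → (P0=4, P1=3, P2=3, P3=3, P4=2)
step 2: fire t2:  (P0=4, P1=3, P2=3, P3=3, P4=2) → (P0=7, P1=2, P2=2, P3=3, P4=2)
step 3: fire t2:  (P0=7, P1=2, P2=2, P3=3, P4=2) → (P0=10, P1=1, P2=1, P3=3, P4=2)
step 4: fire t1:  (P0=10, P1=1, P2=1, P3=3, P4=2) → (P0=10, P1=0, P2=1, P3=2, P4=2)

(P0=10, P1=0, P2=1, P3=2, P4=2)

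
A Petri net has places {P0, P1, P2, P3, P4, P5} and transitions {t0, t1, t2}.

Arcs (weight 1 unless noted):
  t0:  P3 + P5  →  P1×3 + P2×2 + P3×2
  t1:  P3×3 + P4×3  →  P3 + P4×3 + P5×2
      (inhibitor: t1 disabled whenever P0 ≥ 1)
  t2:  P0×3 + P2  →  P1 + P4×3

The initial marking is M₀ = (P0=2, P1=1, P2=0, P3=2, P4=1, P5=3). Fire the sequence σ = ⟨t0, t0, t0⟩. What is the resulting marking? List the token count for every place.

(P0=2, P1=10, P2=6, P3=5, P4=1, P5=0)

step 1: fire t0:  (P0=2, P1=1, P2=0, P3=2, P4=1, P5=3) → (P0=2, P1=4, P2=2, P3=3, P4=1, P5=2)
step 2: fire t0:  (P0=2, P1=4, P2=2, P3=3, P4=1, P5=2) → (P0=2, P1=7, P2=4, P3=4, P4=1, P5=1)
step 3: fire t0:  (P0=2, P1=7, P2=4, P3=4, P4=1, P5=1) → (P0=2, P1=10, P2=6, P3=5, P4=1, P5=0)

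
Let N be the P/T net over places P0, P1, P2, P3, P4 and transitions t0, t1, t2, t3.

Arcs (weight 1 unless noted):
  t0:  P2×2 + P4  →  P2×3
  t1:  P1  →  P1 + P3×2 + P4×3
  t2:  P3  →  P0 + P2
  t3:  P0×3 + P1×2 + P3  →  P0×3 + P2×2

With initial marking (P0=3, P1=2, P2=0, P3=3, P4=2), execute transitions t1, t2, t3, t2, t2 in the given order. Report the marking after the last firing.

(P0=6, P1=0, P2=5, P3=1, P4=5)

step 1: fire t1:  (P0=3, P1=2, P2=0, P3=3, P4=2) → (P0=3, P1=2, P2=0, P3=5, P4=5)
step 2: fire t2:  (P0=3, P1=2, P2=0, P3=5, P4=5) → (P0=4, P1=2, P2=1, P3=4, P4=5)
step 3: fire t3:  (P0=4, P1=2, P2=1, P3=4, P4=5) → (P0=4, P1=0, P2=3, P3=3, P4=5)
step 4: fire t2:  (P0=4, P1=0, P2=3, P3=3, P4=5) → (P0=5, P1=0, P2=4, P3=2, P4=5)
step 5: fire t2:  (P0=5, P1=0, P2=4, P3=2, P4=5) → (P0=6, P1=0, P2=5, P3=1, P4=5)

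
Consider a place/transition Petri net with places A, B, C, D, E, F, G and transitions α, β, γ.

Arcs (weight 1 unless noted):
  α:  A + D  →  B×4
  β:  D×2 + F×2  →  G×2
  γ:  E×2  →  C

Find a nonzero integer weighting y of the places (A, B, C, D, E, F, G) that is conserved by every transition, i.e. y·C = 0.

Incidence matrix C (rows=places, cols=transitions):
        α    β    γ
    A  -1    0    0
    B   4    0    0
    C   0    0    1
    D  -1   -2    0
    E   0    0   -2
    F   0   -2    0
    G   0    2    0

Candidate y = [4, 1, 0, 0, 0, 0, 0]; check y·C column-wise:
  col α: 4·-1 + 1·4 + 0·-1 = 0
  col β: 4·0 + 1·0 + 0·-2 + 0·-2 + 0·2 = 0
  col γ: 4·0 + 1·0 + 0·1 + 0·-2 = 0

y = (A:4, B:1, C:0, D:0, E:0, F:0, G:0)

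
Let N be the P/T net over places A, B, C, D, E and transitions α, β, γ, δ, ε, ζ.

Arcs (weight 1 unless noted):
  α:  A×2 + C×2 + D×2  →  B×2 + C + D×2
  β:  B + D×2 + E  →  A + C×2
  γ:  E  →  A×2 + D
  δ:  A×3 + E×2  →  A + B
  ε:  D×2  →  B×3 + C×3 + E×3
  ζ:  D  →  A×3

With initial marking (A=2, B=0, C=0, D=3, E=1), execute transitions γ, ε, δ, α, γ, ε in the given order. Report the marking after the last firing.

(A=2, B=9, C=5, D=1, E=3)

step 1: fire γ:  (A=2, B=0, C=0, D=3, E=1) → (A=4, B=0, C=0, D=4, E=0)
step 2: fire ε:  (A=4, B=0, C=0, D=4, E=0) → (A=4, B=3, C=3, D=2, E=3)
step 3: fire δ:  (A=4, B=3, C=3, D=2, E=3) → (A=2, B=4, C=3, D=2, E=1)
step 4: fire α:  (A=2, B=4, C=3, D=2, E=1) → (A=0, B=6, C=2, D=2, E=1)
step 5: fire γ:  (A=0, B=6, C=2, D=2, E=1) → (A=2, B=6, C=2, D=3, E=0)
step 6: fire ε:  (A=2, B=6, C=2, D=3, E=0) → (A=2, B=9, C=5, D=1, E=3)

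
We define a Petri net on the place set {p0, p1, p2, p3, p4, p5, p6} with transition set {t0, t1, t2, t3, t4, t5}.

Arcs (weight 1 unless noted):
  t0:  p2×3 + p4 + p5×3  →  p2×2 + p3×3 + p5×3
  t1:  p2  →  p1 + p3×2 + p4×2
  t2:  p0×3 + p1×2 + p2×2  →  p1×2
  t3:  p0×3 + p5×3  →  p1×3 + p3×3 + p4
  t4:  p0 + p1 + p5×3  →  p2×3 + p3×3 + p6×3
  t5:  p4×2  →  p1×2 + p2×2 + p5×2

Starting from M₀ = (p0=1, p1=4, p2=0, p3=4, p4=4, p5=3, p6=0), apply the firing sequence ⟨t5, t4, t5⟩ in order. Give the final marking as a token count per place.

step 1: fire t5:  (p0=1, p1=4, p2=0, p3=4, p4=4, p5=3, p6=0) → (p0=1, p1=6, p2=2, p3=4, p4=2, p5=5, p6=0)
step 2: fire t4:  (p0=1, p1=6, p2=2, p3=4, p4=2, p5=5, p6=0) → (p0=0, p1=5, p2=5, p3=7, p4=2, p5=2, p6=3)
step 3: fire t5:  (p0=0, p1=5, p2=5, p3=7, p4=2, p5=2, p6=3) → (p0=0, p1=7, p2=7, p3=7, p4=0, p5=4, p6=3)

(p0=0, p1=7, p2=7, p3=7, p4=0, p5=4, p6=3)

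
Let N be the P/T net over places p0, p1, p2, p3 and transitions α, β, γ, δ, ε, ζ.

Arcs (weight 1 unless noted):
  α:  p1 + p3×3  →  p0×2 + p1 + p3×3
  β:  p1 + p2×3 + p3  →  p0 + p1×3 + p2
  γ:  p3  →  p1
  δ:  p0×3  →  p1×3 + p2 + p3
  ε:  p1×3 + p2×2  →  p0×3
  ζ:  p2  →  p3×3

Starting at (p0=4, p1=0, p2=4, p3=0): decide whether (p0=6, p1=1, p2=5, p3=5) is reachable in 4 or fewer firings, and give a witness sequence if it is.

depth 0: 1 marking
depth 1: 3 markings reached so far
depth 2: 9 markings reached so far
depth 3: 21 markings reached so far
depth 4: 46 markings reached so far
target is not among the 46 markings reachable within 4 steps

NO — not reachable within 4 firings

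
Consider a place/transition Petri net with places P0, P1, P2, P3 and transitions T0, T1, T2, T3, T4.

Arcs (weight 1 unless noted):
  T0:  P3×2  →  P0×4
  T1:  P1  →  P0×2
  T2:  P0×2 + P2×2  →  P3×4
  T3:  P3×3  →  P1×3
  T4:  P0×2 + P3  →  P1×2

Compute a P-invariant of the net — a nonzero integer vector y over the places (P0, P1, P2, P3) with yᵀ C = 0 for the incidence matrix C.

Incidence matrix C (rows=places, cols=transitions):
       T0   T1   T2   T3   T4
   P0   4    2   -2    0   -2
   P1   0   -1    0    3    2
   P2   0    0   -2    0    0
   P3  -2    0    4   -3   -1

Candidate y = [1, 2, 3, 2]; check y·C column-wise:
  col T0: 1·4 + 2·0 + 3·0 + 2·-2 = 0
  col T1: 1·2 + 2·-1 + 3·0 + 2·0 = 0
  col T2: 1·-2 + 2·0 + 3·-2 + 2·4 = 0
  col T3: 1·0 + 2·3 + 3·0 + 2·-3 = 0
  col T4: 1·-2 + 2·2 + 3·0 + 2·-1 = 0

y = (P0:1, P1:2, P2:3, P3:2)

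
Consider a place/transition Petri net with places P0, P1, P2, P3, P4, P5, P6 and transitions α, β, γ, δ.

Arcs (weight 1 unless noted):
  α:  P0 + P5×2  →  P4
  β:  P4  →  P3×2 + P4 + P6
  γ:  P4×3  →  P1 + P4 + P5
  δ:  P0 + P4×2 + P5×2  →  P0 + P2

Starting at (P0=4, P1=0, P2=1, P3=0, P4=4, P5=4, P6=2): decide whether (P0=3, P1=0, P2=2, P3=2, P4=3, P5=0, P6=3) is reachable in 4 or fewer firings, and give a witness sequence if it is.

step 1: fire α:  (P0=4, P1=0, P2=1, P3=0, P4=4, P5=4, P6=2) → (P0=3, P1=0, P2=1, P3=0, P4=5, P5=2, P6=2)
step 2: fire β:  (P0=3, P1=0, P2=1, P3=0, P4=5, P5=2, P6=2) → (P0=3, P1=0, P2=1, P3=2, P4=5, P5=2, P6=3)
step 3: fire δ:  (P0=3, P1=0, P2=1, P3=2, P4=5, P5=2, P6=3) → (P0=3, P1=0, P2=2, P3=2, P4=3, P5=0, P6=3)

YES — reachable via ⟨α, β, δ⟩ (3 firings)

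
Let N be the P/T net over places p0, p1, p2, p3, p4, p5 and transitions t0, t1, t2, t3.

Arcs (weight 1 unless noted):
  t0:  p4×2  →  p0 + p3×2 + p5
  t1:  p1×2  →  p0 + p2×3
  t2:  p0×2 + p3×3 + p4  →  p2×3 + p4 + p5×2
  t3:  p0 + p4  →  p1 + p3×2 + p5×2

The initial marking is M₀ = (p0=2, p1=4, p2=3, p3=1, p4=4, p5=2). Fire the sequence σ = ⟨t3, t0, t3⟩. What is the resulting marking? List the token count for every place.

step 1: fire t3:  (p0=2, p1=4, p2=3, p3=1, p4=4, p5=2) → (p0=1, p1=5, p2=3, p3=3, p4=3, p5=4)
step 2: fire t0:  (p0=1, p1=5, p2=3, p3=3, p4=3, p5=4) → (p0=2, p1=5, p2=3, p3=5, p4=1, p5=5)
step 3: fire t3:  (p0=2, p1=5, p2=3, p3=5, p4=1, p5=5) → (p0=1, p1=6, p2=3, p3=7, p4=0, p5=7)

(p0=1, p1=6, p2=3, p3=7, p4=0, p5=7)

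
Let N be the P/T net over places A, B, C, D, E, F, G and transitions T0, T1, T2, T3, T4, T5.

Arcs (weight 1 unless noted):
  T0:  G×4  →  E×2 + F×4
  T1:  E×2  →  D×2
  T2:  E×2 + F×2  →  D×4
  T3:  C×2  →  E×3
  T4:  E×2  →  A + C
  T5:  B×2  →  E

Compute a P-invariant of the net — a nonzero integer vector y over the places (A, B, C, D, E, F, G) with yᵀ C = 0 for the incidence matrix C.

Incidence matrix C (rows=places, cols=transitions):
       T0   T1   T2   T3   T4   T5
    A   0    0    0    0    1    0
    B   0    0    0    0    0   -2
    C   0    0    0   -2    1    0
    D   0    2    4    0    0    0
    E   2   -2   -2    3   -2    1
    F   4    0   -2    0    0    0
    G  -4    0    0    0    0    0

Candidate y = [1, 1, 3, 2, 2, 2, 3]; check y·C column-wise:
  col T0: 1·0 + 1·0 + 3·0 + 2·0 + 2·2 + 2·4 + 3·-4 = 0
  col T1: 1·0 + 1·0 + 3·0 + 2·2 + 2·-2 + 2·0 + 3·0 = 0
  col T2: 1·0 + 1·0 + 3·0 + 2·4 + 2·-2 + 2·-2 + 3·0 = 0
  col T3: 1·0 + 1·0 + 3·-2 + 2·0 + 2·3 + 2·0 + 3·0 = 0
  col T4: 1·1 + 1·0 + 3·1 + 2·0 + 2·-2 + 2·0 + 3·0 = 0
  col T5: 1·0 + 1·-2 + 3·0 + 2·0 + 2·1 + 2·0 + 3·0 = 0

y = (A:1, B:1, C:3, D:2, E:2, F:2, G:3)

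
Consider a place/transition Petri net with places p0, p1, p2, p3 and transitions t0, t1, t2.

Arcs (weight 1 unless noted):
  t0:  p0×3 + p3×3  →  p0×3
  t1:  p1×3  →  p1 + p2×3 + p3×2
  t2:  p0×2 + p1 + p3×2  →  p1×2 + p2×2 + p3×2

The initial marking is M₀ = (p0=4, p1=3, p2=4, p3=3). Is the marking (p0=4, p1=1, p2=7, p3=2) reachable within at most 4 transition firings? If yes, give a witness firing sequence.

YES — reachable via ⟨t0, t1⟩ (2 firings)

step 1: fire t0:  (p0=4, p1=3, p2=4, p3=3) → (p0=4, p1=3, p2=4, p3=0)
step 2: fire t1:  (p0=4, p1=3, p2=4, p3=0) → (p0=4, p1=1, p2=7, p3=2)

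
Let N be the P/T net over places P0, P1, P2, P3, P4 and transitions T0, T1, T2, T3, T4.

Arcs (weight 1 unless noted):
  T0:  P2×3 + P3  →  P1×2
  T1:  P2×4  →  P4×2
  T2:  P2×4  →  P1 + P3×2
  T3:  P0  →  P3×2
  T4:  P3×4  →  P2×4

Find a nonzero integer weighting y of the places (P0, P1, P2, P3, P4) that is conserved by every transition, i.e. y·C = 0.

Incidence matrix C (rows=places, cols=transitions):
       T0   T1   T2   T3   T4
   P0   0    0    0   -1    0
   P1   2    0    1    0    0
   P2  -3   -4   -4    0    4
   P3  -1    0    2    2   -4
   P4   0    2    0    0    0

Candidate y = [2, 2, 1, 1, 2]; check y·C column-wise:
  col T0: 2·0 + 2·2 + 1·-3 + 1·-1 + 2·0 = 0
  col T1: 2·0 + 2·0 + 1·-4 + 1·0 + 2·2 = 0
  col T2: 2·0 + 2·1 + 1·-4 + 1·2 + 2·0 = 0
  col T3: 2·-1 + 2·0 + 1·0 + 1·2 + 2·0 = 0
  col T4: 2·0 + 2·0 + 1·4 + 1·-4 + 2·0 = 0

y = (P0:2, P1:2, P2:1, P3:1, P4:2)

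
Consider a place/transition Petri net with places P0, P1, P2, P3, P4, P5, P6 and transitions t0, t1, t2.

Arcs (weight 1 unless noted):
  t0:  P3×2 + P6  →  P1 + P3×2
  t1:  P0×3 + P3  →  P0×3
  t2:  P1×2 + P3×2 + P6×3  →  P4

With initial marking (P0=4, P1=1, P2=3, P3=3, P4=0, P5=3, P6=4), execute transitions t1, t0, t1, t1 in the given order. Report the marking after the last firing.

(P0=4, P1=2, P2=3, P3=0, P4=0, P5=3, P6=3)

step 1: fire t1:  (P0=4, P1=1, P2=3, P3=3, P4=0, P5=3, P6=4) → (P0=4, P1=1, P2=3, P3=2, P4=0, P5=3, P6=4)
step 2: fire t0:  (P0=4, P1=1, P2=3, P3=2, P4=0, P5=3, P6=4) → (P0=4, P1=2, P2=3, P3=2, P4=0, P5=3, P6=3)
step 3: fire t1:  (P0=4, P1=2, P2=3, P3=2, P4=0, P5=3, P6=3) → (P0=4, P1=2, P2=3, P3=1, P4=0, P5=3, P6=3)
step 4: fire t1:  (P0=4, P1=2, P2=3, P3=1, P4=0, P5=3, P6=3) → (P0=4, P1=2, P2=3, P3=0, P4=0, P5=3, P6=3)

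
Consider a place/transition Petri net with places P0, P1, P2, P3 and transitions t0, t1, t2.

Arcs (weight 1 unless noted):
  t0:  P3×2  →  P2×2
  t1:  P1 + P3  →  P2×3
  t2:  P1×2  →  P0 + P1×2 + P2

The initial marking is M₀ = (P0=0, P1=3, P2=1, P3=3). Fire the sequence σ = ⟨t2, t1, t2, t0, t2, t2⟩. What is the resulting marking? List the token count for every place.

(P0=4, P1=2, P2=10, P3=0)

step 1: fire t2:  (P0=0, P1=3, P2=1, P3=3) → (P0=1, P1=3, P2=2, P3=3)
step 2: fire t1:  (P0=1, P1=3, P2=2, P3=3) → (P0=1, P1=2, P2=5, P3=2)
step 3: fire t2:  (P0=1, P1=2, P2=5, P3=2) → (P0=2, P1=2, P2=6, P3=2)
step 4: fire t0:  (P0=2, P1=2, P2=6, P3=2) → (P0=2, P1=2, P2=8, P3=0)
step 5: fire t2:  (P0=2, P1=2, P2=8, P3=0) → (P0=3, P1=2, P2=9, P3=0)
step 6: fire t2:  (P0=3, P1=2, P2=9, P3=0) → (P0=4, P1=2, P2=10, P3=0)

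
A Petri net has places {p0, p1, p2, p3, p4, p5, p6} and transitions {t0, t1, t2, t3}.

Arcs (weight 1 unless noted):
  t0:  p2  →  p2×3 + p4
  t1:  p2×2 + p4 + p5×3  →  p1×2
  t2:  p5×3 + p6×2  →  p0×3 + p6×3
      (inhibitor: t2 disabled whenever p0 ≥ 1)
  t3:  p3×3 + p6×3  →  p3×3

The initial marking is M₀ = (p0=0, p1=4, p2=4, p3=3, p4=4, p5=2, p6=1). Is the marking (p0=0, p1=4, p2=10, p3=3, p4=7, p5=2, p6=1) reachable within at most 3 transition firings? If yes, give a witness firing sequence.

YES — reachable via ⟨t0, t0, t0⟩ (3 firings)

step 1: fire t0:  (p0=0, p1=4, p2=4, p3=3, p4=4, p5=2, p6=1) → (p0=0, p1=4, p2=6, p3=3, p4=5, p5=2, p6=1)
step 2: fire t0:  (p0=0, p1=4, p2=6, p3=3, p4=5, p5=2, p6=1) → (p0=0, p1=4, p2=8, p3=3, p4=6, p5=2, p6=1)
step 3: fire t0:  (p0=0, p1=4, p2=8, p3=3, p4=6, p5=2, p6=1) → (p0=0, p1=4, p2=10, p3=3, p4=7, p5=2, p6=1)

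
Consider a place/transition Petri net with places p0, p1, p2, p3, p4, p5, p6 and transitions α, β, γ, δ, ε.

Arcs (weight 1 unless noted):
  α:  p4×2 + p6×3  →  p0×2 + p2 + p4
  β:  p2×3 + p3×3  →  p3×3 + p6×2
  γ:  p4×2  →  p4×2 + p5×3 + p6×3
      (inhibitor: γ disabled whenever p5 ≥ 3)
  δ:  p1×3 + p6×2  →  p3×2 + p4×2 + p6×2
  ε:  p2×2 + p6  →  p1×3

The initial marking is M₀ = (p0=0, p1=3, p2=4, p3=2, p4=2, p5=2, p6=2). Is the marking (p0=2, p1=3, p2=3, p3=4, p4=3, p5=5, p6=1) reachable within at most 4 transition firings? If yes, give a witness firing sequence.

YES — reachable via ⟨γ, α, δ, ε⟩ (4 firings)

step 1: fire γ:  (p0=0, p1=3, p2=4, p3=2, p4=2, p5=2, p6=2) → (p0=0, p1=3, p2=4, p3=2, p4=2, p5=5, p6=5)
step 2: fire α:  (p0=0, p1=3, p2=4, p3=2, p4=2, p5=5, p6=5) → (p0=2, p1=3, p2=5, p3=2, p4=1, p5=5, p6=2)
step 3: fire δ:  (p0=2, p1=3, p2=5, p3=2, p4=1, p5=5, p6=2) → (p0=2, p1=0, p2=5, p3=4, p4=3, p5=5, p6=2)
step 4: fire ε:  (p0=2, p1=0, p2=5, p3=4, p4=3, p5=5, p6=2) → (p0=2, p1=3, p2=3, p3=4, p4=3, p5=5, p6=1)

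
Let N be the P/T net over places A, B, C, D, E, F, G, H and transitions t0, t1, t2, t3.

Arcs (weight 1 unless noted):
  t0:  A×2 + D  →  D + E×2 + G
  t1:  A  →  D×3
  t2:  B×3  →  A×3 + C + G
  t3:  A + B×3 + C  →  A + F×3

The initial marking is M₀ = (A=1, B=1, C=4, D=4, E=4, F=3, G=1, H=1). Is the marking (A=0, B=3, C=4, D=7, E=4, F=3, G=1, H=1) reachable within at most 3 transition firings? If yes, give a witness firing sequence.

depth 0: 1 marking
depth 1: 2 markings reached so far
depth 2: 2 markings reached so far
(frontier empty at depth 2; search complete)
target is not among the 2 markings reachable within 3 steps

NO — not reachable within 3 firings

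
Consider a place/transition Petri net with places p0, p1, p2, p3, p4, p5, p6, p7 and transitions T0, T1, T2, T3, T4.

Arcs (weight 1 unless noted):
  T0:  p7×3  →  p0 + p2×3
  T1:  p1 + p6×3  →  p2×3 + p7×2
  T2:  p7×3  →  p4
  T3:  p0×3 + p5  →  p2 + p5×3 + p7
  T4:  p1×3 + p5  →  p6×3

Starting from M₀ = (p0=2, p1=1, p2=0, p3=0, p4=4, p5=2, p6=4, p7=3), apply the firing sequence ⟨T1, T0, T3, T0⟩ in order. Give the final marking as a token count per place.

(p0=1, p1=0, p2=10, p3=0, p4=4, p5=4, p6=1, p7=0)

step 1: fire T1:  (p0=2, p1=1, p2=0, p3=0, p4=4, p5=2, p6=4, p7=3) → (p0=2, p1=0, p2=3, p3=0, p4=4, p5=2, p6=1, p7=5)
step 2: fire T0:  (p0=2, p1=0, p2=3, p3=0, p4=4, p5=2, p6=1, p7=5) → (p0=3, p1=0, p2=6, p3=0, p4=4, p5=2, p6=1, p7=2)
step 3: fire T3:  (p0=3, p1=0, p2=6, p3=0, p4=4, p5=2, p6=1, p7=2) → (p0=0, p1=0, p2=7, p3=0, p4=4, p5=4, p6=1, p7=3)
step 4: fire T0:  (p0=0, p1=0, p2=7, p3=0, p4=4, p5=4, p6=1, p7=3) → (p0=1, p1=0, p2=10, p3=0, p4=4, p5=4, p6=1, p7=0)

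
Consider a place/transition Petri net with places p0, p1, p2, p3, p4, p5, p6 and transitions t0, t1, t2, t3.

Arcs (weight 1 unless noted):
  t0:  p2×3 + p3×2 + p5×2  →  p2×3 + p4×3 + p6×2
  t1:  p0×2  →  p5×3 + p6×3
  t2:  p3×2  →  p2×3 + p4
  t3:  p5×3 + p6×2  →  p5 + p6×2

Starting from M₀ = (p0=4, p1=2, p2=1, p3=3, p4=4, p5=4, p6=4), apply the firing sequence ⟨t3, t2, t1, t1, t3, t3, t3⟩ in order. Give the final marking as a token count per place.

step 1: fire t3:  (p0=4, p1=2, p2=1, p3=3, p4=4, p5=4, p6=4) → (p0=4, p1=2, p2=1, p3=3, p4=4, p5=2, p6=4)
step 2: fire t2:  (p0=4, p1=2, p2=1, p3=3, p4=4, p5=2, p6=4) → (p0=4, p1=2, p2=4, p3=1, p4=5, p5=2, p6=4)
step 3: fire t1:  (p0=4, p1=2, p2=4, p3=1, p4=5, p5=2, p6=4) → (p0=2, p1=2, p2=4, p3=1, p4=5, p5=5, p6=7)
step 4: fire t1:  (p0=2, p1=2, p2=4, p3=1, p4=5, p5=5, p6=7) → (p0=0, p1=2, p2=4, p3=1, p4=5, p5=8, p6=10)
step 5: fire t3:  (p0=0, p1=2, p2=4, p3=1, p4=5, p5=8, p6=10) → (p0=0, p1=2, p2=4, p3=1, p4=5, p5=6, p6=10)
step 6: fire t3:  (p0=0, p1=2, p2=4, p3=1, p4=5, p5=6, p6=10) → (p0=0, p1=2, p2=4, p3=1, p4=5, p5=4, p6=10)
step 7: fire t3:  (p0=0, p1=2, p2=4, p3=1, p4=5, p5=4, p6=10) → (p0=0, p1=2, p2=4, p3=1, p4=5, p5=2, p6=10)

(p0=0, p1=2, p2=4, p3=1, p4=5, p5=2, p6=10)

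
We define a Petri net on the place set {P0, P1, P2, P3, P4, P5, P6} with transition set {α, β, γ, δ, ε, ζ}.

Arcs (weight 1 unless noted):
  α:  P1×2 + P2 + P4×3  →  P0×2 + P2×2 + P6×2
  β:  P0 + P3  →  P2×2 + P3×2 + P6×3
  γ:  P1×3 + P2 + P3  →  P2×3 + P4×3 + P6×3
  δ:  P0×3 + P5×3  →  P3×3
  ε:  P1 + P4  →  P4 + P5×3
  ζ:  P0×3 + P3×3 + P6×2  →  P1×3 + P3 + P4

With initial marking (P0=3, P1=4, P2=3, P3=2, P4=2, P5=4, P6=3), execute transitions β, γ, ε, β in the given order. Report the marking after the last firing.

(P0=1, P1=0, P2=9, P3=3, P4=5, P5=7, P6=12)

step 1: fire β:  (P0=3, P1=4, P2=3, P3=2, P4=2, P5=4, P6=3) → (P0=2, P1=4, P2=5, P3=3, P4=2, P5=4, P6=6)
step 2: fire γ:  (P0=2, P1=4, P2=5, P3=3, P4=2, P5=4, P6=6) → (P0=2, P1=1, P2=7, P3=2, P4=5, P5=4, P6=9)
step 3: fire ε:  (P0=2, P1=1, P2=7, P3=2, P4=5, P5=4, P6=9) → (P0=2, P1=0, P2=7, P3=2, P4=5, P5=7, P6=9)
step 4: fire β:  (P0=2, P1=0, P2=7, P3=2, P4=5, P5=7, P6=9) → (P0=1, P1=0, P2=9, P3=3, P4=5, P5=7, P6=12)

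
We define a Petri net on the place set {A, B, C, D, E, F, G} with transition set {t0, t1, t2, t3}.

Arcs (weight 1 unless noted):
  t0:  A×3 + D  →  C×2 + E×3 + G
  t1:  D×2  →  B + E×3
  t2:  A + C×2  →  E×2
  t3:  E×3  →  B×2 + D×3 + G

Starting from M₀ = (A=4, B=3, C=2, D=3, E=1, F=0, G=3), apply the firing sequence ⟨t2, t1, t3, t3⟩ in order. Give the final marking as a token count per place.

(A=3, B=8, C=0, D=7, E=0, F=0, G=5)

step 1: fire t2:  (A=4, B=3, C=2, D=3, E=1, F=0, G=3) → (A=3, B=3, C=0, D=3, E=3, F=0, G=3)
step 2: fire t1:  (A=3, B=3, C=0, D=3, E=3, F=0, G=3) → (A=3, B=4, C=0, D=1, E=6, F=0, G=3)
step 3: fire t3:  (A=3, B=4, C=0, D=1, E=6, F=0, G=3) → (A=3, B=6, C=0, D=4, E=3, F=0, G=4)
step 4: fire t3:  (A=3, B=6, C=0, D=4, E=3, F=0, G=4) → (A=3, B=8, C=0, D=7, E=0, F=0, G=5)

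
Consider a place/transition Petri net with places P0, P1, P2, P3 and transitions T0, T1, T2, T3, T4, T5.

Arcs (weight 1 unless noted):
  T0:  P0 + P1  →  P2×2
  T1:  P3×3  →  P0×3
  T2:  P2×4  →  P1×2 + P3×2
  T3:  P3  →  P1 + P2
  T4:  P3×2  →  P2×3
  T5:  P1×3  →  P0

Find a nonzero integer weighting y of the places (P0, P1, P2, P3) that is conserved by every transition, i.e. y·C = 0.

Incidence matrix C (rows=places, cols=transitions):
       T0   T1   T2   T3   T4   T5
   P0  -1    3    0    0    0    1
   P1  -1    0    2    1    0   -3
   P2   2    0   -4    1    3    0
   P3   0   -3    2   -1   -2    0

Candidate y = [3, 1, 2, 3]; check y·C column-wise:
  col T0: 3·-1 + 1·-1 + 2·2 + 3·0 = 0
  col T1: 3·3 + 1·0 + 2·0 + 3·-3 = 0
  col T2: 3·0 + 1·2 + 2·-4 + 3·2 = 0
  col T3: 3·0 + 1·1 + 2·1 + 3·-1 = 0
  col T4: 3·0 + 1·0 + 2·3 + 3·-2 = 0
  col T5: 3·1 + 1·-3 + 2·0 + 3·0 = 0

y = (P0:3, P1:1, P2:2, P3:3)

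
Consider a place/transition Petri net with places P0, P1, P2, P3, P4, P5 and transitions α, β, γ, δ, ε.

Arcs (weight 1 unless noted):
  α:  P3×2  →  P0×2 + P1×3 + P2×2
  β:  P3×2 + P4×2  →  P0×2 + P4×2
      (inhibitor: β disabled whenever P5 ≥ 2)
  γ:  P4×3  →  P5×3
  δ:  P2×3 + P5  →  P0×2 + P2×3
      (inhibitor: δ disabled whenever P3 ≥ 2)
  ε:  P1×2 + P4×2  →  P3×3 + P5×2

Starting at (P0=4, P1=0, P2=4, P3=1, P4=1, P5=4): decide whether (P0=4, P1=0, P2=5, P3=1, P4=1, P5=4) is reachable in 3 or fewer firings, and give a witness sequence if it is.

depth 0: 1 marking
depth 1: 2 markings reached so far
depth 2: 3 markings reached so far
depth 3: 4 markings reached so far
target is not among the 4 markings reachable within 3 steps

NO — not reachable within 3 firings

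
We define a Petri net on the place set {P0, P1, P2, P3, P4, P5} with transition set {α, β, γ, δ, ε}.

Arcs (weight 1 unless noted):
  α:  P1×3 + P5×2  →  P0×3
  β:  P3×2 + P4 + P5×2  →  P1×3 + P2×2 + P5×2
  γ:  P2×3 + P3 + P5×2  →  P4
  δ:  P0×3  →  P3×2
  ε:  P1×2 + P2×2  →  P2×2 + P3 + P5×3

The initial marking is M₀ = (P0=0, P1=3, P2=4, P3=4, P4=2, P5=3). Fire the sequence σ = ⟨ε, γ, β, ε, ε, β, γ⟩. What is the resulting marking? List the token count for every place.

(P0=0, P1=3, P2=2, P3=1, P4=2, P5=8)

step 1: fire ε:  (P0=0, P1=3, P2=4, P3=4, P4=2, P5=3) → (P0=0, P1=1, P2=4, P3=5, P4=2, P5=6)
step 2: fire γ:  (P0=0, P1=1, P2=4, P3=5, P4=2, P5=6) → (P0=0, P1=1, P2=1, P3=4, P4=3, P5=4)
step 3: fire β:  (P0=0, P1=1, P2=1, P3=4, P4=3, P5=4) → (P0=0, P1=4, P2=3, P3=2, P4=2, P5=4)
step 4: fire ε:  (P0=0, P1=4, P2=3, P3=2, P4=2, P5=4) → (P0=0, P1=2, P2=3, P3=3, P4=2, P5=7)
step 5: fire ε:  (P0=0, P1=2, P2=3, P3=3, P4=2, P5=7) → (P0=0, P1=0, P2=3, P3=4, P4=2, P5=10)
step 6: fire β:  (P0=0, P1=0, P2=3, P3=4, P4=2, P5=10) → (P0=0, P1=3, P2=5, P3=2, P4=1, P5=10)
step 7: fire γ:  (P0=0, P1=3, P2=5, P3=2, P4=1, P5=10) → (P0=0, P1=3, P2=2, P3=1, P4=2, P5=8)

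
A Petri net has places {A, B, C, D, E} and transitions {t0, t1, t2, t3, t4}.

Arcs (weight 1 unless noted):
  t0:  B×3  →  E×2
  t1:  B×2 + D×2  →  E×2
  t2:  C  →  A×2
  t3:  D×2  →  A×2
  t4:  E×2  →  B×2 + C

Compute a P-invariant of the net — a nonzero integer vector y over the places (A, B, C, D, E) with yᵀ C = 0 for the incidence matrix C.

y = (A:1, B:2, C:2, D:1, E:3)

Incidence matrix C (rows=places, cols=transitions):
       t0   t1   t2   t3   t4
    A   0    0    2    2    0
    B  -3   -2    0    0    2
    C   0    0   -1    0    1
    D   0   -2    0   -2    0
    E   2    2    0    0   -2

Candidate y = [1, 2, 2, 1, 3]; check y·C column-wise:
  col t0: 1·0 + 2·-3 + 2·0 + 1·0 + 3·2 = 0
  col t1: 1·0 + 2·-2 + 2·0 + 1·-2 + 3·2 = 0
  col t2: 1·2 + 2·0 + 2·-1 + 1·0 + 3·0 = 0
  col t3: 1·2 + 2·0 + 2·0 + 1·-2 + 3·0 = 0
  col t4: 1·0 + 2·2 + 2·1 + 1·0 + 3·-2 = 0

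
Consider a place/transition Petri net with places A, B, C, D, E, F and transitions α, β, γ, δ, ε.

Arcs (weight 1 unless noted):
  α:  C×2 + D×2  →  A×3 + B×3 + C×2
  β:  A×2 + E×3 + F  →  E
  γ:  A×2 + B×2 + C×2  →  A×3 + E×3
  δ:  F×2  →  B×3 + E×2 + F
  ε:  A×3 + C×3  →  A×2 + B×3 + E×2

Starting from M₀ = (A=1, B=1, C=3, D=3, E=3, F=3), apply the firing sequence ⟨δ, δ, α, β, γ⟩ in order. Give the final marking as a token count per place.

(A=3, B=8, C=1, D=1, E=8, F=0)

step 1: fire δ:  (A=1, B=1, C=3, D=3, E=3, F=3) → (A=1, B=4, C=3, D=3, E=5, F=2)
step 2: fire δ:  (A=1, B=4, C=3, D=3, E=5, F=2) → (A=1, B=7, C=3, D=3, E=7, F=1)
step 3: fire α:  (A=1, B=7, C=3, D=3, E=7, F=1) → (A=4, B=10, C=3, D=1, E=7, F=1)
step 4: fire β:  (A=4, B=10, C=3, D=1, E=7, F=1) → (A=2, B=10, C=3, D=1, E=5, F=0)
step 5: fire γ:  (A=2, B=10, C=3, D=1, E=5, F=0) → (A=3, B=8, C=1, D=1, E=8, F=0)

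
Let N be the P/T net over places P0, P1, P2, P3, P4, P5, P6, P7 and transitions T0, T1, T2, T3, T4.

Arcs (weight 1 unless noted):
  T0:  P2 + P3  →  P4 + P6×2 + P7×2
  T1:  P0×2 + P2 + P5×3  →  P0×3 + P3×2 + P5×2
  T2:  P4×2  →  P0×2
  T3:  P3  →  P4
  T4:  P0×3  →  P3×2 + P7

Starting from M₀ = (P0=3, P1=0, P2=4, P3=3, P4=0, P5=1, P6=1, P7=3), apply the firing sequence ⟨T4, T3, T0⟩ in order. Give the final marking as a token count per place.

step 1: fire T4:  (P0=3, P1=0, P2=4, P3=3, P4=0, P5=1, P6=1, P7=3) → (P0=0, P1=0, P2=4, P3=5, P4=0, P5=1, P6=1, P7=4)
step 2: fire T3:  (P0=0, P1=0, P2=4, P3=5, P4=0, P5=1, P6=1, P7=4) → (P0=0, P1=0, P2=4, P3=4, P4=1, P5=1, P6=1, P7=4)
step 3: fire T0:  (P0=0, P1=0, P2=4, P3=4, P4=1, P5=1, P6=1, P7=4) → (P0=0, P1=0, P2=3, P3=3, P4=2, P5=1, P6=3, P7=6)

(P0=0, P1=0, P2=3, P3=3, P4=2, P5=1, P6=3, P7=6)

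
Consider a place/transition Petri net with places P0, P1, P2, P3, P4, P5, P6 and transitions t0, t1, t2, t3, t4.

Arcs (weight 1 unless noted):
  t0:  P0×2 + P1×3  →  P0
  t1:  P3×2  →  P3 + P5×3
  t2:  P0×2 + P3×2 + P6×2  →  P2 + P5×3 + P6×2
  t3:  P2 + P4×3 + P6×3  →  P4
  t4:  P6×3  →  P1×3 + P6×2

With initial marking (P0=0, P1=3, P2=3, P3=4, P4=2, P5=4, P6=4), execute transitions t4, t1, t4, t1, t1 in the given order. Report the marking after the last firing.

(P0=0, P1=9, P2=3, P3=1, P4=2, P5=13, P6=2)

step 1: fire t4:  (P0=0, P1=3, P2=3, P3=4, P4=2, P5=4, P6=4) → (P0=0, P1=6, P2=3, P3=4, P4=2, P5=4, P6=3)
step 2: fire t1:  (P0=0, P1=6, P2=3, P3=4, P4=2, P5=4, P6=3) → (P0=0, P1=6, P2=3, P3=3, P4=2, P5=7, P6=3)
step 3: fire t4:  (P0=0, P1=6, P2=3, P3=3, P4=2, P5=7, P6=3) → (P0=0, P1=9, P2=3, P3=3, P4=2, P5=7, P6=2)
step 4: fire t1:  (P0=0, P1=9, P2=3, P3=3, P4=2, P5=7, P6=2) → (P0=0, P1=9, P2=3, P3=2, P4=2, P5=10, P6=2)
step 5: fire t1:  (P0=0, P1=9, P2=3, P3=2, P4=2, P5=10, P6=2) → (P0=0, P1=9, P2=3, P3=1, P4=2, P5=13, P6=2)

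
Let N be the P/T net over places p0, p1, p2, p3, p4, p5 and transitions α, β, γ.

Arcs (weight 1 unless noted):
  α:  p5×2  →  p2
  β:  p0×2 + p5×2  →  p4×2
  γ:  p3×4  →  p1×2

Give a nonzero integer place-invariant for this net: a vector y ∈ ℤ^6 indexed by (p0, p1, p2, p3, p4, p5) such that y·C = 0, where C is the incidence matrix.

y = (p0:0, p1:2, p2:0, p3:1, p4:0, p5:0)

Incidence matrix C (rows=places, cols=transitions):
        α    β    γ
   p0   0   -2    0
   p1   0    0    2
   p2   1    0    0
   p3   0    0   -4
   p4   0    2    0
   p5  -2   -2    0

Candidate y = [0, 2, 0, 1, 0, 0]; check y·C column-wise:
  col α: 2·0 + 0·1 + 1·0 + 0·-2 = 0
  col β: 0·-2 + 2·0 + 1·0 + 0·2 + 0·-2 = 0
  col γ: 2·2 + 1·-4 = 0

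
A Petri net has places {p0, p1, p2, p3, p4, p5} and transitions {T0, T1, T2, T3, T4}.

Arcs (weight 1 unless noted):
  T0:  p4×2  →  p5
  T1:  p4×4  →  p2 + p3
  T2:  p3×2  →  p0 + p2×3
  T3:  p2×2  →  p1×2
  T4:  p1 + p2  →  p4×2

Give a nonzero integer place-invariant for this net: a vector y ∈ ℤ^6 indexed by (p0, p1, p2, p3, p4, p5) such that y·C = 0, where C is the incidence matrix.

y = (p0:3, p1:1, p2:1, p3:3, p4:1, p5:2)

Incidence matrix C (rows=places, cols=transitions):
       T0   T1   T2   T3   T4
   p0   0    0    1    0    0
   p1   0    0    0    2   -1
   p2   0    1    3   -2   -1
   p3   0    1   -2    0    0
   p4  -2   -4    0    0    2
   p5   1    0    0    0    0

Candidate y = [3, 1, 1, 3, 1, 2]; check y·C column-wise:
  col T0: 3·0 + 1·0 + 1·0 + 3·0 + 1·-2 + 2·1 = 0
  col T1: 3·0 + 1·0 + 1·1 + 3·1 + 1·-4 + 2·0 = 0
  col T2: 3·1 + 1·0 + 1·3 + 3·-2 + 1·0 + 2·0 = 0
  col T3: 3·0 + 1·2 + 1·-2 + 3·0 + 1·0 + 2·0 = 0
  col T4: 3·0 + 1·-1 + 1·-1 + 3·0 + 1·2 + 2·0 = 0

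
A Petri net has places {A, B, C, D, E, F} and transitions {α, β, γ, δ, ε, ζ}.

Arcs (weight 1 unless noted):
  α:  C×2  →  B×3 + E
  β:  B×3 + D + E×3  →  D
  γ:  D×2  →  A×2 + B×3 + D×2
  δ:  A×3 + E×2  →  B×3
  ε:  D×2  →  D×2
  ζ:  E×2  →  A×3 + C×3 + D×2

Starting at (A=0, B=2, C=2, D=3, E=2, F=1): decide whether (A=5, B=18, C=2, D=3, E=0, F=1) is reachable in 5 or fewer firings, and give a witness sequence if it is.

depth 0: 1 marking
depth 1: 4 markings reached so far
depth 2: 9 markings reached so far
depth 3: 16 markings reached so far
depth 4: 26 markings reached so far
depth 5: 37 markings reached so far
target is not among the 37 markings reachable within 5 steps

NO — not reachable within 5 firings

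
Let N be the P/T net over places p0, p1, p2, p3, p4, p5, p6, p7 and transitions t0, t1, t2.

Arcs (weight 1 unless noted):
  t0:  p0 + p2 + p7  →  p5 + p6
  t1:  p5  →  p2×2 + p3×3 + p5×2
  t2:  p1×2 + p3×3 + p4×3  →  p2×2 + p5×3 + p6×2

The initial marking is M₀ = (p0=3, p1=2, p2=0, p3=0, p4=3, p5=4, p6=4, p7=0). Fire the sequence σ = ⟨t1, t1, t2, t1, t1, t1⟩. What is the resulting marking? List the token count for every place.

step 1: fire t1:  (p0=3, p1=2, p2=0, p3=0, p4=3, p5=4, p6=4, p7=0) → (p0=3, p1=2, p2=2, p3=3, p4=3, p5=5, p6=4, p7=0)
step 2: fire t1:  (p0=3, p1=2, p2=2, p3=3, p4=3, p5=5, p6=4, p7=0) → (p0=3, p1=2, p2=4, p3=6, p4=3, p5=6, p6=4, p7=0)
step 3: fire t2:  (p0=3, p1=2, p2=4, p3=6, p4=3, p5=6, p6=4, p7=0) → (p0=3, p1=0, p2=6, p3=3, p4=0, p5=9, p6=6, p7=0)
step 4: fire t1:  (p0=3, p1=0, p2=6, p3=3, p4=0, p5=9, p6=6, p7=0) → (p0=3, p1=0, p2=8, p3=6, p4=0, p5=10, p6=6, p7=0)
step 5: fire t1:  (p0=3, p1=0, p2=8, p3=6, p4=0, p5=10, p6=6, p7=0) → (p0=3, p1=0, p2=10, p3=9, p4=0, p5=11, p6=6, p7=0)
step 6: fire t1:  (p0=3, p1=0, p2=10, p3=9, p4=0, p5=11, p6=6, p7=0) → (p0=3, p1=0, p2=12, p3=12, p4=0, p5=12, p6=6, p7=0)

(p0=3, p1=0, p2=12, p3=12, p4=0, p5=12, p6=6, p7=0)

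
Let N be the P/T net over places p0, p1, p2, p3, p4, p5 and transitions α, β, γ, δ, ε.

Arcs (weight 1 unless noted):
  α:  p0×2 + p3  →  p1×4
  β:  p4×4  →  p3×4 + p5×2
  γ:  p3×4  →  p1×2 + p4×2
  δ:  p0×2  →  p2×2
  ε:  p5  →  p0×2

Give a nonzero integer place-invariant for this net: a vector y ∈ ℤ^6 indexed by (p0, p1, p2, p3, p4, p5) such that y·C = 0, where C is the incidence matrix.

Incidence matrix C (rows=places, cols=transitions):
        α    β    γ    δ    ε
   p0  -2    0    0   -2    2
   p1   4    0    2    0    0
   p2   0    0    0    2    0
   p3  -1    4   -4    0    0
   p4   0   -4    2    0    0
   p5   0    2    0    0   -1

Candidate y = [1, 1, 1, 2, 3, 2]; check y·C column-wise:
  col α: 1·-2 + 1·4 + 1·0 + 2·-1 + 3·0 + 2·0 = 0
  col β: 1·0 + 1·0 + 1·0 + 2·4 + 3·-4 + 2·2 = 0
  col γ: 1·0 + 1·2 + 1·0 + 2·-4 + 3·2 + 2·0 = 0
  col δ: 1·-2 + 1·0 + 1·2 + 2·0 + 3·0 + 2·0 = 0
  col ε: 1·2 + 1·0 + 1·0 + 2·0 + 3·0 + 2·-1 = 0

y = (p0:1, p1:1, p2:1, p3:2, p4:3, p5:2)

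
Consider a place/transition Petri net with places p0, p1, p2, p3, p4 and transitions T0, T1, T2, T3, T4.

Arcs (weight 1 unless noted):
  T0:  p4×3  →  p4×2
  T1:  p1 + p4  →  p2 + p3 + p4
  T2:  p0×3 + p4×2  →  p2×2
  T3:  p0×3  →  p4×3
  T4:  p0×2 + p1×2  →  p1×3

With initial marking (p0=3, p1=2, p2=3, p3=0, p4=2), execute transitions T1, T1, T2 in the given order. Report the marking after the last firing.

(p0=0, p1=0, p2=7, p3=2, p4=0)

step 1: fire T1:  (p0=3, p1=2, p2=3, p3=0, p4=2) → (p0=3, p1=1, p2=4, p3=1, p4=2)
step 2: fire T1:  (p0=3, p1=1, p2=4, p3=1, p4=2) → (p0=3, p1=0, p2=5, p3=2, p4=2)
step 3: fire T2:  (p0=3, p1=0, p2=5, p3=2, p4=2) → (p0=0, p1=0, p2=7, p3=2, p4=0)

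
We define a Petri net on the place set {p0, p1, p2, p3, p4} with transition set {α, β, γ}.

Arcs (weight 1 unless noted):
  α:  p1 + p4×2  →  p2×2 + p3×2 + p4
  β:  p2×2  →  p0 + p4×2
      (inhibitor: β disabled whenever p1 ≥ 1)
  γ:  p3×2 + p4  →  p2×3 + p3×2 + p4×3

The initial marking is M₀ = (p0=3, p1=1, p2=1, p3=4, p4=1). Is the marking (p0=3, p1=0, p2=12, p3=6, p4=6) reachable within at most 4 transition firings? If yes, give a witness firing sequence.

step 1: fire γ:  (p0=3, p1=1, p2=1, p3=4, p4=1) → (p0=3, p1=1, p2=4, p3=4, p4=3)
step 2: fire α:  (p0=3, p1=1, p2=4, p3=4, p4=3) → (p0=3, p1=0, p2=6, p3=6, p4=2)
step 3: fire γ:  (p0=3, p1=0, p2=6, p3=6, p4=2) → (p0=3, p1=0, p2=9, p3=6, p4=4)
step 4: fire γ:  (p0=3, p1=0, p2=9, p3=6, p4=4) → (p0=3, p1=0, p2=12, p3=6, p4=6)

YES — reachable via ⟨γ, α, γ, γ⟩ (4 firings)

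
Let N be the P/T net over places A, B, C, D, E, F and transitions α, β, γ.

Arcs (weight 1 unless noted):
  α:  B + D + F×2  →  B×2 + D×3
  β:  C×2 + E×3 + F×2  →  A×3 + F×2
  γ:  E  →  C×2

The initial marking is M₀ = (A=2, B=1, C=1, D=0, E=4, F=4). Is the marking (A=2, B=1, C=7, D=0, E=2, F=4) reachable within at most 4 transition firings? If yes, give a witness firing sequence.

NO — not reachable within 4 firings

depth 0: 1 marking
depth 1: 2 markings reached so far
depth 2: 4 markings reached so far
depth 3: 5 markings reached so far
depth 4: 6 markings reached so far
target is not among the 6 markings reachable within 4 steps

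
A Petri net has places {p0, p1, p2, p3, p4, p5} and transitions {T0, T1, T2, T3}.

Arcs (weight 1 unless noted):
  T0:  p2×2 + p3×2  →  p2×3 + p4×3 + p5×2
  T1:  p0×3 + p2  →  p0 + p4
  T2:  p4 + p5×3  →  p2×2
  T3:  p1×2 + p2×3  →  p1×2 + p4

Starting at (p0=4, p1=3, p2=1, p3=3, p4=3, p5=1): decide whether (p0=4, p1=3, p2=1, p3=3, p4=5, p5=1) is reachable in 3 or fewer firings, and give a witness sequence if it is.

depth 0: 1 marking
depth 1: 2 markings reached so far
depth 2: 2 markings reached so far
(frontier empty at depth 2; search complete)
target is not among the 2 markings reachable within 3 steps

NO — not reachable within 3 firings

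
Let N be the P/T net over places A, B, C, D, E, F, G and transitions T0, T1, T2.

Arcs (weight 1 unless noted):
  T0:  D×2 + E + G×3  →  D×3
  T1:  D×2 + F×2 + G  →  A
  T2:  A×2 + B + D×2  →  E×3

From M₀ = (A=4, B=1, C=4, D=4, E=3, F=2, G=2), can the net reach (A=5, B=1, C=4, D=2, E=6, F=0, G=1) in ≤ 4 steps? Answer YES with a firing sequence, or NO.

NO — not reachable within 4 firings

depth 0: 1 marking
depth 1: 3 markings reached so far
depth 2: 4 markings reached so far
depth 3: 4 markings reached so far
(frontier empty at depth 3; search complete)
target is not among the 4 markings reachable within 4 steps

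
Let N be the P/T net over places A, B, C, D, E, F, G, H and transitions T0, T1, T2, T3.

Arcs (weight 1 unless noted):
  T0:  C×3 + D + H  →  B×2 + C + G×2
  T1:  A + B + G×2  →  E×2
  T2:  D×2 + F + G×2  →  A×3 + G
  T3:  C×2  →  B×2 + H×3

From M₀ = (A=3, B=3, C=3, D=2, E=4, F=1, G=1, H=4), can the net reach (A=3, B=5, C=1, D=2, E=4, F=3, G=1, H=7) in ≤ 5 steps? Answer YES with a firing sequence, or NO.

NO — not reachable within 5 firings

depth 0: 1 marking
depth 1: 3 markings reached so far
depth 2: 4 markings reached so far
depth 3: 4 markings reached so far
(frontier empty at depth 3; search complete)
target is not among the 4 markings reachable within 5 steps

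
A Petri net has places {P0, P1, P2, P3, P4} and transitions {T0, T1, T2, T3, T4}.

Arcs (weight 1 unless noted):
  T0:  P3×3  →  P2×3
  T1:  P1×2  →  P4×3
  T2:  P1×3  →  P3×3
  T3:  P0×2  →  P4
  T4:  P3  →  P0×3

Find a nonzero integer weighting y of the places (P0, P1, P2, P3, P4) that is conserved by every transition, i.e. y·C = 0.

Incidence matrix C (rows=places, cols=transitions):
       T0   T1   T2   T3   T4
   P0   0    0    0   -2    3
   P1   0   -2   -3    0    0
   P2   3    0    0    0    0
   P3  -3    0    3    0   -1
   P4   0    3    0    1    0

Candidate y = [1, 3, 3, 3, 2]; check y·C column-wise:
  col T0: 1·0 + 3·0 + 3·3 + 3·-3 + 2·0 = 0
  col T1: 1·0 + 3·-2 + 3·0 + 3·0 + 2·3 = 0
  col T2: 1·0 + 3·-3 + 3·0 + 3·3 + 2·0 = 0
  col T3: 1·-2 + 3·0 + 3·0 + 3·0 + 2·1 = 0
  col T4: 1·3 + 3·0 + 3·0 + 3·-1 + 2·0 = 0

y = (P0:1, P1:3, P2:3, P3:3, P4:2)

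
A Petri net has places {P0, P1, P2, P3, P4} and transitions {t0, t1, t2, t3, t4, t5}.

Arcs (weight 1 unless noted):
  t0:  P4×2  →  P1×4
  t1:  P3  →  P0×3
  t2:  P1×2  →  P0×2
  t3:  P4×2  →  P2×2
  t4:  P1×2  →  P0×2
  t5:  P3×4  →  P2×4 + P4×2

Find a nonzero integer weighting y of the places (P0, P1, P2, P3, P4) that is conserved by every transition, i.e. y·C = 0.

Incidence matrix C (rows=places, cols=transitions):
       t0   t1   t2   t3   t4   t5
   P0   0    3    2    0    2    0
   P1   4    0   -2    0   -2    0
   P2   0    0    0    2    0    4
   P3   0   -1    0    0    0   -4
   P4  -2    0    0   -2    0    2

Candidate y = [1, 1, 2, 3, 2]; check y·C column-wise:
  col t0: 1·0 + 1·4 + 2·0 + 3·0 + 2·-2 = 0
  col t1: 1·3 + 1·0 + 2·0 + 3·-1 + 2·0 = 0
  col t2: 1·2 + 1·-2 + 2·0 + 3·0 + 2·0 = 0
  col t3: 1·0 + 1·0 + 2·2 + 3·0 + 2·-2 = 0
  col t4: 1·2 + 1·-2 + 2·0 + 3·0 + 2·0 = 0
  col t5: 1·0 + 1·0 + 2·4 + 3·-4 + 2·2 = 0

y = (P0:1, P1:1, P2:2, P3:3, P4:2)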